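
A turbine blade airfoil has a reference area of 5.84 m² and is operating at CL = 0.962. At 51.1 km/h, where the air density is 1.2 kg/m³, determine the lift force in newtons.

Convert speed: v = 51.1 km/h ÷ 3.6 = 14.19 m/s.
L = ½ρv²S·CL = ½ × 1.2 × 14.19² × 5.84 × 0.962 = 679 N

L = 679 N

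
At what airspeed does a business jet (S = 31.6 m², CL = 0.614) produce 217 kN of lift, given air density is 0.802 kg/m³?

v = 167 m/s

L = ½ρv²S·CL ⇒ v = √(2L/(ρ·S·CL))
v = √(2 × 2.17×10^5 / (0.802 × 31.6 × 0.614)) = √27890 = 167 m/s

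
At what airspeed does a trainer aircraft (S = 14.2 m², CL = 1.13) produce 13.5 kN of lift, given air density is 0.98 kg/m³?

L = ½ρv²S·CL ⇒ v = √(2L/(ρ·S·CL))
v = √(2 × 13500 / (0.98 × 14.2 × 1.13)) = √1717 = 41.4 m/s

v = 41.4 m/s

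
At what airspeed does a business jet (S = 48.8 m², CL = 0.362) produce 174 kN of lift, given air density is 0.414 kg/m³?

L = ½ρv²S·CL ⇒ v = √(2L/(ρ·S·CL))
v = √(2 × 1.74×10^5 / (0.414 × 48.8 × 0.362)) = √47580 = 218 m/s

v = 218 m/s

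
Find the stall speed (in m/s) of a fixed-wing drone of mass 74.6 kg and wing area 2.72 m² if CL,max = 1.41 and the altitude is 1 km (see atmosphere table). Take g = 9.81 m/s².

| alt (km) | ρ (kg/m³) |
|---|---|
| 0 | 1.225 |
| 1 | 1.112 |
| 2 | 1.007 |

At 1 km, from the table: ρ = 1.112 kg/m³.
At stall, lift equals weight: L = W = m·g = 74.6 × 9.81 = 731.8 N.
From L = ½ρV²S·CL,max = W: V_stall = √(2W/(ρSCL,max)) = √(2·731.8/(1.112·2.72·1.41))
V_stall = √343.2 = 18.5 m/s

V_stall = 18.5 m/s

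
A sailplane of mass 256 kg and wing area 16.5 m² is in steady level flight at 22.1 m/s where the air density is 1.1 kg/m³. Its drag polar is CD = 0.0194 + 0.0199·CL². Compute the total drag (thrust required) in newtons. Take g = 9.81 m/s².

Level flight ⇒ L = W = m·g = 256 × 9.81 = 2511.4 N.
Dynamic pressure q = 0.5 × 1.1 × 22.1² = 268.6 Pa.
CL = W/(q·S) = 2511.4 / (268.6 × 16.5) = 0.5666.
CD = 0.0194 + 0.0199 × 0.5666² = 0.02579.
D = q·S·CD = 268.6 × 16.5 × 0.02579 = 114.3 N

D = 114 N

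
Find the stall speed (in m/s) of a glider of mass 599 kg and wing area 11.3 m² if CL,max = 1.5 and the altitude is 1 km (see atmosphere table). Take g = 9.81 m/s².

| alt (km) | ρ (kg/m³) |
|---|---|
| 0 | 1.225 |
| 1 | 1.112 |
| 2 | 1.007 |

At 1 km, from the table: ρ = 1.112 kg/m³.
Weight W = mg = 599 × 9.81 = 5876 N.
V_stall = √(2W/(ρ·S·CL,max)) = √(2 × 5876 / (1.112 × 11.3 × 1.5))
V_stall = √623.5 = 25 m/s

V_stall = 25 m/s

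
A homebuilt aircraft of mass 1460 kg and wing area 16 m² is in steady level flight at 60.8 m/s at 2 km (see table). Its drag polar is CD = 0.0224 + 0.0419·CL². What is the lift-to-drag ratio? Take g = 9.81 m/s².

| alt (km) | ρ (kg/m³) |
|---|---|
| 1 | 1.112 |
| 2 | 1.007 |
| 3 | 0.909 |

L/D = 15

At 2 km, from the table: ρ = 1.007 kg/m³.
Level flight ⇒ L = W = m·g = 1460 × 9.81 = 14323 N.
Dynamic pressure q = 0.5 × 1.007 × 60.8² = 1861 Pa.
CL = 2W/(ρv²S) = 2×14323/(1.007×60.8²×16) = 0.4809.
CD = 0.0224 + 0.0419 × 0.4809² = 0.03209.
L/D = CL/CD = 0.4809 / 0.03209 = 15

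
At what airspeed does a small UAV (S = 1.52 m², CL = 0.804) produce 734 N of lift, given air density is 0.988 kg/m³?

v = 34.9 m/s

L = ½ρv²S·CL ⇒ v = √(2L/(ρ·S·CL))
v = √(2 × 734 / (0.988 × 1.52 × 0.804)) = √1216 = 34.9 m/s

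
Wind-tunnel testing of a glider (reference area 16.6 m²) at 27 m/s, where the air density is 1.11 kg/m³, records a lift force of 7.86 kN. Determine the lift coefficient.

CL = 1.17

From L = ½ρv²S·CL, rearranging gives CL = 2L/(ρv²S).
CL = 2 × 7860 / (1.11 × 27² × 16.6) = 1.17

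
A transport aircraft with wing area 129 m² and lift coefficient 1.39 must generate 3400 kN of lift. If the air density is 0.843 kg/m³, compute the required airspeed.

v = 212 m/s

L = ½ρv²S·CL ⇒ v = √(2L/(ρ·S·CL))
v = √(2 × 3.4×10^6 / (0.843 × 129 × 1.39)) = √44990 = 212 m/s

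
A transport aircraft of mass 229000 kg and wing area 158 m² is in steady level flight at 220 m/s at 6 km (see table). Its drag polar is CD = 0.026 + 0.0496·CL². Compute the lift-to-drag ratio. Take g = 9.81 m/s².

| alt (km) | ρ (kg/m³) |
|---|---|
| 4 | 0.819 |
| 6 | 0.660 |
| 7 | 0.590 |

At 6 km, from the table: ρ = 0.660 kg/m³.
Weight W = mg = 229000 × 9.81 = 2.2465×10^6 N; in level flight L = W.
Dynamic pressure q = 0.5 × 0.66 × 220² = 15970 Pa.
CL = 2W/(ρv²S) = 2×2.2465×10^6/(0.66×220²×158) = 0.8902.
CD = 0.026 + 0.0496 × 0.8902² = 0.06531.
L/D = CL/CD = 0.8902 / 0.06531 = 13.6

L/D = 13.6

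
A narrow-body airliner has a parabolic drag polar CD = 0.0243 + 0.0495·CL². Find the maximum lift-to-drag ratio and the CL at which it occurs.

For CD = CD0 + K·CL², (L/D)max occurs at CL* = √(CD0/K) and equals 1/(2√(K·CD0)).
(L/D)max = 1/(2√(0.0495 × 0.0243)) = 1/(2 × 0.03468) = 14.4
CL* = √(0.0243/0.0495) = 0.701

(L/D)max = 14.4, at CL = 0.701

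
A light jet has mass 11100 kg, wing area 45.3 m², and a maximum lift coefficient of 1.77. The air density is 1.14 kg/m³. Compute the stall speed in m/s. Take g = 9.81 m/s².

V_stall = 48.8 m/s

Stall occurs when L = W at CL,max. W = mg = 11100 × 9.81 = 1.089×10^5 N.
V_stall = √(2W/(ρ·S·CL,max)) = √(2 × 1.089×10^5 / (1.14 × 45.3 × 1.77))
V_stall = √2383 = 48.8 m/s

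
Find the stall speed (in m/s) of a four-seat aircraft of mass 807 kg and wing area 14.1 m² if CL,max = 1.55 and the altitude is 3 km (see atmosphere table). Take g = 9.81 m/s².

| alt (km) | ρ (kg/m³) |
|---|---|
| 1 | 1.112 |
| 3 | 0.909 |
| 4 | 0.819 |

At 3 km, from the table: ρ = 0.909 kg/m³.
Weight W = mg = 807 × 9.81 = 7917 N.
V_stall = √(2W/(ρ·S·CL,max)) = √(2 × 7917 / (0.909 × 14.1 × 1.55))
V_stall = √797 = 28.2 m/s

V_stall = 28.2 m/s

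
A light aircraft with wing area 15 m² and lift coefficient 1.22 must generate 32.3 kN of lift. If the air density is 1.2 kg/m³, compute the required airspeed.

L = ½ρv²S·CL ⇒ v = √(2L/(ρ·S·CL))
v = √(2 × 32300 / (1.2 × 15 × 1.22)) = √2942 = 54.2 m/s

v = 54.2 m/s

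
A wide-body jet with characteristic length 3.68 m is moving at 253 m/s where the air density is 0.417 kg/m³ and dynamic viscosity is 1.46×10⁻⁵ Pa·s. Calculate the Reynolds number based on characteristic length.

Re = 2.66×10^7

Re = ρ·v·c/μ = 0.417 × 253 × 3.68 / (1.46×10⁻⁵) = 2.66×10^7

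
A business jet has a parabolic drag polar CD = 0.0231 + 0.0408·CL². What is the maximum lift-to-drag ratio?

(L/D)max = 16.3

For CD = CD0 + K·CL², (L/D)max occurs at CL* = √(CD0/K) and equals 1/(2√(K·CD0)).
(L/D)max = 1/(2√(0.0408 × 0.0231)) = 1/(2 × 0.0307) = 16.3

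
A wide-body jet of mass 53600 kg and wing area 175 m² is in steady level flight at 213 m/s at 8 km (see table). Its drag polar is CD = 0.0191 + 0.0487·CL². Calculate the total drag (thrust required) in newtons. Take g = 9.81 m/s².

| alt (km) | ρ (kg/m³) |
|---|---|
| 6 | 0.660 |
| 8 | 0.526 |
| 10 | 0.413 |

At 8 km, from the table: ρ = 0.526 kg/m³.
Weight W = mg = 53600 × 9.81 = 5.2582×10^5 N; in level flight L = W.
q = ½ρv² = ½ × 0.526 × 213² = 11930 Pa.
CL = 2W/(ρv²S) = 2×5.2582×10^5/(0.526×213²×175) = 0.2518.
CD = 0.0191 + 0.0487 × 0.2518² = 0.02219.
D = q·S·CD = 11930 × 175 × 0.02219 = 46330 N

D = 46300 N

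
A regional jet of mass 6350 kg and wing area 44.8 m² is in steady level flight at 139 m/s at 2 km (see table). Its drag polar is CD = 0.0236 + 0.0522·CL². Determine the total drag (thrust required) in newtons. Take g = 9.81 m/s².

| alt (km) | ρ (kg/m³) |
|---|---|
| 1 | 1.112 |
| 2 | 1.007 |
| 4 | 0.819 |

D = 10800 N

At 2 km, from the table: ρ = 1.007 kg/m³.
Weight W = mg = 6350 × 9.81 = 62294 N; in level flight L = W.
q = ½ρv² = ½ × 1.007 × 139² = 9728 Pa.
CL = W/(q·S) = 62294 / (9728 × 44.8) = 0.1429.
CD = 0.0236 + 0.0522 × 0.1429² = 0.02467.
D = q·S·CD = 9728 × 44.8 × 0.02467 = 10750 N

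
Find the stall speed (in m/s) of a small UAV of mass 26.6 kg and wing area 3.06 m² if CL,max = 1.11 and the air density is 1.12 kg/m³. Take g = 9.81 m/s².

Weight W = mg = 26.6 × 9.81 = 260.9 N.
From L = ½ρV²S·CL,max = W: V_stall = √(2W/(ρSCL,max)) = √(2·260.9/(1.12·3.06·1.11))
V_stall = √137.2 = 11.7 m/s

V_stall = 11.7 m/s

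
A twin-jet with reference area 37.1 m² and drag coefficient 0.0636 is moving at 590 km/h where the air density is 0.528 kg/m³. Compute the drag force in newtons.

D = 16700 N

Convert speed: v = 590 km/h ÷ 3.6 = 163.9 m/s.
Dynamic pressure q = ½ρv² = ½ × 0.528 × 163.9² = 7091 Pa.
D = q·S·CD = 7091 × 37.1 × 0.0636 = 16700 N ≈ 16.7 kN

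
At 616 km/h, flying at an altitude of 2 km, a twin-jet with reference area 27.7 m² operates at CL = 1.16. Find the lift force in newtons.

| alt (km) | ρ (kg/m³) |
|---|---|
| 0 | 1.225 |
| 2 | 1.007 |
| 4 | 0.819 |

At 2 km, from the table: ρ = 1.007 kg/m³.
Convert speed: v = 616 km/h ÷ 3.6 = 171.1 m/s.
L = ½ρv²S·CL = ½ × 1.007 × 171.1² × 27.7 × 1.16 = 4.74×10^5 N ≈ 474 kN

L = 4.74×10^5 N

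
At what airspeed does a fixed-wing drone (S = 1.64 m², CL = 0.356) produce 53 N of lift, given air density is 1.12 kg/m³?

L = ½ρv²S·CL ⇒ v = √(2L/(ρ·S·CL))
v = √(2 × 53 / (1.12 × 1.64 × 0.356)) = √162.1 = 12.7 m/s

v = 12.7 m/s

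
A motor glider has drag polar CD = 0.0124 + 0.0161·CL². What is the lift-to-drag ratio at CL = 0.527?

L/D = 31.2

CD = 0.0124 + 0.0161 × 0.527² = 0.01687
L/D = CL/CD = 0.527 / 0.01687 = 31.2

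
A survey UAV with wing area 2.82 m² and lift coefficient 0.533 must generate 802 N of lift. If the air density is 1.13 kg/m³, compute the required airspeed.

v = 30.7 m/s

L = ½ρv²S·CL ⇒ v = √(2L/(ρ·S·CL))
v = √(2 × 802 / (1.13 × 2.82 × 0.533)) = √944.4 = 30.7 m/s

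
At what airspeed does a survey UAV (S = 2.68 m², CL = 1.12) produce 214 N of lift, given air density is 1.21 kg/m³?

L = ½ρv²S·CL ⇒ v = √(2L/(ρ·S·CL))
v = √(2 × 214 / (1.21 × 2.68 × 1.12)) = √117.8 = 10.9 m/s

v = 10.9 m/s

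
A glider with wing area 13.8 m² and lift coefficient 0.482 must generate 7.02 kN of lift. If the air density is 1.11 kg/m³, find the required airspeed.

L = ½ρv²S·CL ⇒ v = √(2L/(ρ·S·CL))
v = √(2 × 7020 / (1.11 × 13.8 × 0.482)) = √1902 = 43.6 m/s

v = 43.6 m/s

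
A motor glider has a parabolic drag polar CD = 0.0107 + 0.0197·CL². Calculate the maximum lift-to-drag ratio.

(L/D)max = 34.4

For CD = CD0 + K·CL², (L/D)max occurs at CL* = √(CD0/K) and equals 1/(2√(K·CD0)).
(L/D)max = 1/(2√(0.0197 × 0.0107)) = 1/(2 × 0.01452) = 34.4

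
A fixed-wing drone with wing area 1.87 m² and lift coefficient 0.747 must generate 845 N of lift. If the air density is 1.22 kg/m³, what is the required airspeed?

L = ½ρv²S·CL ⇒ v = √(2L/(ρ·S·CL))
v = √(2 × 845 / (1.22 × 1.87 × 0.747)) = √991.7 = 31.5 m/s

v = 31.5 m/s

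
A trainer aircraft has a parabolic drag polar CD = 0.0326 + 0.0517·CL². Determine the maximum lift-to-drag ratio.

(L/D)max = 12.2

For CD = CD0 + K·CL², (L/D)max occurs at CL* = √(CD0/K) and equals 1/(2√(K·CD0)).
(L/D)max = 1/(2√(0.0517 × 0.0326)) = 1/(2 × 0.04105) = 12.2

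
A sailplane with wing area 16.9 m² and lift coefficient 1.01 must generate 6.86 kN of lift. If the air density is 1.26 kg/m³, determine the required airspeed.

v = 25.3 m/s

L = ½ρv²S·CL ⇒ v = √(2L/(ρ·S·CL))
v = √(2 × 6860 / (1.26 × 16.9 × 1.01)) = √637.9 = 25.3 m/s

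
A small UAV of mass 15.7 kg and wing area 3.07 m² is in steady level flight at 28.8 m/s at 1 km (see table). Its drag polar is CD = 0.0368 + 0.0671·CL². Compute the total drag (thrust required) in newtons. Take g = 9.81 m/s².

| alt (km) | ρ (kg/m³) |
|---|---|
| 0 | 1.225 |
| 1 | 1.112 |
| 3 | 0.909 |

At 1 km, from the table: ρ = 1.112 kg/m³.
In steady level flight, lift balances weight: W = mg = 15.7 × 9.81 = 154.02 N.
q = ½ρv² = ½ × 1.112 × 28.8² = 461.2 Pa.
Required CL = L/(qS) = 154.02/(461.2·3.07) = 0.1088.
CD = 0.0368 + 0.0671 × 0.1088² = 0.03759.
D = q·S·CD = 461.2 × 3.07 × 0.03759 = 53.23 N

D = 53.2 N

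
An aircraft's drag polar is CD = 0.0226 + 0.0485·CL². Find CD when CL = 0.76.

CD = 0.0506

CD = 0.0226 + 0.0485 × 0.76² = 0.0226 + 0.02801 = 0.0506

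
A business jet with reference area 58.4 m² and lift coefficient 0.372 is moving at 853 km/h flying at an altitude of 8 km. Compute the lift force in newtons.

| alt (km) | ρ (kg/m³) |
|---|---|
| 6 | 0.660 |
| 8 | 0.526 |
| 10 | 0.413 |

L = 3.21×10^5 N

At 8 km, from the table: ρ = 0.526 kg/m³.
Convert speed: v = 853 km/h ÷ 3.6 = 236.9 m/s.
Dynamic pressure q = ½ρv² = ½ × 0.526 × 236.9² = 14770 Pa.
L = q·S·CL = 14770 × 58.4 × 0.372 = 3.21×10^5 N ≈ 321 kN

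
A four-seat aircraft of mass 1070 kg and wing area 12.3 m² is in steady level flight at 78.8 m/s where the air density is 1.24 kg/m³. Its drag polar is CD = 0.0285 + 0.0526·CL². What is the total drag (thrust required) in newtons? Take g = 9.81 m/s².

In steady level flight, lift balances weight: W = mg = 1070 × 9.81 = 10497 N.
Dynamic pressure q = 0.5 × 1.24 × 78.8² = 3850 Pa.
CL = W/(q·S) = 10497 / (3850 × 12.3) = 0.2217.
CD = 0.0285 + 0.0526 × 0.2217² = 0.03108.
D = q·S·CD = 3850 × 12.3 × 0.03108 = 1472 N

D = 1470 N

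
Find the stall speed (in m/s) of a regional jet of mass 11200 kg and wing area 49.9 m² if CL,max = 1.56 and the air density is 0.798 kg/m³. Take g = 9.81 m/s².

V_stall = 59.5 m/s

At stall, lift equals weight: L = W = m·g = 11200 × 9.81 = 1.099×10^5 N.
V_stall = √(2W/(ρ·S·CL,max)) = √(2 × 1.099×10^5 / (0.798 × 49.9 × 1.56))
V_stall = √3537 = 59.5 m/s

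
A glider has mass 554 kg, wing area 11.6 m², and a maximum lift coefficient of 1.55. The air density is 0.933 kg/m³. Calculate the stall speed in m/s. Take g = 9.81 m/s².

V_stall = 25.5 m/s

Weight W = mg = 554 × 9.81 = 5435 N.
V_stall = √(2W/(ρ·S·CL,max)) = √(2 × 5435 / (0.933 × 11.6 × 1.55))
V_stall = √647.9 = 25.5 m/s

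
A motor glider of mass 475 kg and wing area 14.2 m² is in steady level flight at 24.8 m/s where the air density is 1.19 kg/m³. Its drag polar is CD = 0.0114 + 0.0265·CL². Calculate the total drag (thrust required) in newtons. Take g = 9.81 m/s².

D = 170 N

Weight W = mg = 475 × 9.81 = 4659.8 N; in level flight L = W.
q = ½ρv² = ½ × 1.19 × 24.8² = 365.9 Pa.
CL = 2W/(ρv²S) = 2×4659.8/(1.19×24.8²×14.2) = 0.8967.
CD = 0.0114 + 0.0265 × 0.8967² = 0.03271.
D = q·S·CD = 365.9 × 14.2 × 0.03271 = 170 N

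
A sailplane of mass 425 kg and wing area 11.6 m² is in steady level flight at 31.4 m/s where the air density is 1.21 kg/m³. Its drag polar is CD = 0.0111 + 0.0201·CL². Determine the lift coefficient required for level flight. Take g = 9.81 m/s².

CL = 0.603

Level flight ⇒ L = W = m·g = 425 × 9.81 = 4169.2 N.
Dynamic pressure q = 0.5 × 1.21 × 31.4² = 596.5 Pa.
CL = W/(q·S) = 4169.2 / (596.5 × 11.6) = 0.6025.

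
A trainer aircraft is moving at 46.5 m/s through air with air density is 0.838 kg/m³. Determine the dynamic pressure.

q = ½ρv² = ½ × 0.838 × 46.5² = 906 Pa

q = 906 Pa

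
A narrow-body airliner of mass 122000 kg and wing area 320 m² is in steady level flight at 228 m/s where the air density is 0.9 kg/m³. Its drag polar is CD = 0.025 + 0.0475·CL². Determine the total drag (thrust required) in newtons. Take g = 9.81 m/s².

In steady level flight, lift balances weight: W = mg = 122000 × 9.81 = 1.1968×10^6 N.
q = ½ρv² = ½ × 0.9 × 228² = 23390 Pa.
Required CL = L/(qS) = 1.1968×10^6/(23390·320) = 0.1599.
CD = 0.025 + 0.0475 × 0.1599² = 0.02621.
D = q·S·CD = 23390 × 320 × 0.02621 = 1.962×10^5 N

D = 1.96×10^5 N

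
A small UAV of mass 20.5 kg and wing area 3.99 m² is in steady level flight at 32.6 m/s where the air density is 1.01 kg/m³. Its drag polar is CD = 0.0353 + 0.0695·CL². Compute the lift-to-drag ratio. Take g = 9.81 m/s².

Level flight ⇒ L = W = m·g = 20.5 × 9.81 = 201.11 N.
q = ½ρv² = ½ × 1.01 × 32.6² = 536.7 Pa.
Required CL = L/(qS) = 201.11/(536.7·3.99) = 0.09391.
CD = 0.0353 + 0.0695 × 0.09391² = 0.03591.
L/D = CL/CD = 0.09391 / 0.03591 = 2.62

L/D = 2.62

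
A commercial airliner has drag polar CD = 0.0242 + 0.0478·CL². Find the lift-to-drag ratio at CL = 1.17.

CD = 0.0242 + 0.0478 × 1.17² = 0.08963
L/D = CL/CD = 1.17 / 0.08963 = 13.1

L/D = 13.1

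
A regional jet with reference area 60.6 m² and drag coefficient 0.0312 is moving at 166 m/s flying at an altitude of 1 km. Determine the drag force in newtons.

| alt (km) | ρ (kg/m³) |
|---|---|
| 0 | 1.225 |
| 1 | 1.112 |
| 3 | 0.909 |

At 1 km, from the table: ρ = 1.112 kg/m³.
D = ½ρv²S·CD = ½ × 1.112 × 166² × 60.6 × 0.0312 = 29000 N ≈ 29 kN

D = 29000 N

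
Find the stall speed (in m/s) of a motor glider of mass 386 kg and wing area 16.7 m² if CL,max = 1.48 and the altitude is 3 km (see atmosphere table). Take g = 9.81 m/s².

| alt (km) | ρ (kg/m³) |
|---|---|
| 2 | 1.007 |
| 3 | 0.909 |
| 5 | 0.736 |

At 3 km, from the table: ρ = 0.909 kg/m³.
Weight W = mg = 386 × 9.81 = 3787 N.
From L = ½ρV²S·CL,max = W: V_stall = √(2W/(ρSCL,max)) = √(2·3787/(0.909·16.7·1.48))
V_stall = √337.1 = 18.4 m/s

V_stall = 18.4 m/s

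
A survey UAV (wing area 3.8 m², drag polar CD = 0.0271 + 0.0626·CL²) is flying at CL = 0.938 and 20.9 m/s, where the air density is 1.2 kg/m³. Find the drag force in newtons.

CD = 0.0271 + 0.0626 × 0.938² = 0.08218
D = ½ρv²S·CD = ½ × 1.2 × 20.9² × 3.8 × 0.08218 = 81.8 N

D = 81.8 N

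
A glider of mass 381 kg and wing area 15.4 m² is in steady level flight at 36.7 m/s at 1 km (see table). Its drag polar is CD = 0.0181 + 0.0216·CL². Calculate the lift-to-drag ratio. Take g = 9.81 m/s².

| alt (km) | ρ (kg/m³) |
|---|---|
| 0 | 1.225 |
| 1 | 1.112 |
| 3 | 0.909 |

At 1 km, from the table: ρ = 1.112 kg/m³.
In steady level flight, lift balances weight: W = mg = 381 × 9.81 = 3737.6 N.
Dynamic pressure q = 0.5 × 1.112 × 36.7² = 748.9 Pa.
CL = 2W/(ρv²S) = 2×3737.6/(1.112×36.7²×15.4) = 0.3241.
CD = 0.0181 + 0.0216 × 0.3241² = 0.02037.
L/D = CL/CD = 0.3241 / 0.02037 = 15.9

L/D = 15.9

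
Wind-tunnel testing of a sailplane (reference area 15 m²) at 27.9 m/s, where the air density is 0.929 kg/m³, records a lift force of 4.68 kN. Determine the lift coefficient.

From L = ½ρv²S·CL, rearranging gives CL = 2L/(ρv²S).
CL = 2 × 4680 / (0.929 × 27.9² × 15) = 0.863

CL = 0.863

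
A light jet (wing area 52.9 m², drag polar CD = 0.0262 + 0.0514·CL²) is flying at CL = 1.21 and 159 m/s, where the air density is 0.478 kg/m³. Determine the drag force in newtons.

CD = 0.0262 + 0.0514 × 1.21² = 0.1015
D = ½ρv²S·CD = ½ × 0.478 × 159² × 52.9 × 0.1015 = 32400 N

D = 32400 N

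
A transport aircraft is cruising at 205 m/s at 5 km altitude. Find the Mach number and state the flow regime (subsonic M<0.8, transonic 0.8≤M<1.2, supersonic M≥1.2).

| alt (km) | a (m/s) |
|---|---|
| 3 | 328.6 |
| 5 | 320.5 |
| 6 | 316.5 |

At 5 km, from the table: a = 320.5 m/s.
M = v/a = 205 / 320.5 = 0.64
M = 0.64 → subsonic.

M = 0.64 (subsonic)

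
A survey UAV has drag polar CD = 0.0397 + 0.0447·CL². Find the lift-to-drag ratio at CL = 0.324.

CD = 0.0397 + 0.0447 × 0.324² = 0.04439
L/D = CL/CD = 0.324 / 0.04439 = 7.3

L/D = 7.3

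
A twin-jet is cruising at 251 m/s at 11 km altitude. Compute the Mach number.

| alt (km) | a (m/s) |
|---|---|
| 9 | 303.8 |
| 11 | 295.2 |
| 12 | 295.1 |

M = 0.85

At 11 km, from the table: a = 295.2 m/s.
M = v/a = 251 / 295.2 = 0.85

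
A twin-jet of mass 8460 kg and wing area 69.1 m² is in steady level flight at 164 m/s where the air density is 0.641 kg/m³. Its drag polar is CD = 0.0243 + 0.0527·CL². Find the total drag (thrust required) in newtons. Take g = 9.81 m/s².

Level flight ⇒ L = W = m·g = 8460 × 9.81 = 82993 N.
Dynamic pressure q = 0.5 × 0.641 × 164² = 8620 Pa.
CL = 2W/(ρv²S) = 2×82993/(0.641×164²×69.1) = 0.1393.
CD = 0.0243 + 0.0527 × 0.1393² = 0.02532.
D = q·S·CD = 8620 × 69.1 × 0.02532 = 15080 N

D = 15100 N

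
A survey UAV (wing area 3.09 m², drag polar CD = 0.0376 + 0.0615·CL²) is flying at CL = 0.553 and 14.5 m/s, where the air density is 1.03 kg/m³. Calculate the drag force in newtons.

D = 18.9 N

CD = 0.0376 + 0.0615 × 0.553² = 0.05641
D = ½ρv²S·CD = ½ × 1.03 × 14.5² × 3.09 × 0.05641 = 18.9 N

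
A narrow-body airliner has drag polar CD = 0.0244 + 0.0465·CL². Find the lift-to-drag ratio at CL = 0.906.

CD = 0.0244 + 0.0465 × 0.906² = 0.06257
L/D = CL/CD = 0.906 / 0.06257 = 14.5

L/D = 14.5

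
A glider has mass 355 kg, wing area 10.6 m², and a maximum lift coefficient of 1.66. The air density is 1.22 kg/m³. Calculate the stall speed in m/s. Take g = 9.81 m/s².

V_stall = 18 m/s

Stall occurs when L = W at CL,max. W = mg = 355 × 9.81 = 3483 N.
V_stall = √(2W/(ρ·S·CL,max)) = √(2 × 3483 / (1.22 × 10.6 × 1.66))
V_stall = √324.5 = 18 m/s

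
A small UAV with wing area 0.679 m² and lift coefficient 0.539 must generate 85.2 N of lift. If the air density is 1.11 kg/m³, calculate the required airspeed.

L = ½ρv²S·CL ⇒ v = √(2L/(ρ·S·CL))
v = √(2 × 85.2 / (1.11 × 0.679 × 0.539)) = √419.5 = 20.5 m/s

v = 20.5 m/s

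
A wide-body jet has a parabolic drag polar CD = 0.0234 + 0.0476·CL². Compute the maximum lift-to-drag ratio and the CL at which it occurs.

For CD = CD0 + K·CL², (L/D)max occurs at CL* = √(CD0/K) and equals 1/(2√(K·CD0)).
(L/D)max = 1/(2√(0.0476 × 0.0234)) = 1/(2 × 0.03337) = 15
CL* = √(0.0234/0.0476) = 0.701

(L/D)max = 15, at CL = 0.701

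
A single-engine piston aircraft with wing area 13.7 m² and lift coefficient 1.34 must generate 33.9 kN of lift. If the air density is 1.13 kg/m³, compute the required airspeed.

v = 57.2 m/s

L = ½ρv²S·CL ⇒ v = √(2L/(ρ·S·CL))
v = √(2 × 33900 / (1.13 × 13.7 × 1.34)) = √3268 = 57.2 m/s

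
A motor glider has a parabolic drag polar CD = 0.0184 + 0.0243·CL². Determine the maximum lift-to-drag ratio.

(L/D)max = 23.6

For CD = CD0 + K·CL², (L/D)max occurs at CL* = √(CD0/K) and equals 1/(2√(K·CD0)).
(L/D)max = 1/(2√(0.0243 × 0.0184)) = 1/(2 × 0.02115) = 23.6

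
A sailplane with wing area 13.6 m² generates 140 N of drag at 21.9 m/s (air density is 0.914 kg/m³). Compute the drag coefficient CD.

CD = 0.047

From D = ½ρv²S·CD, rearranging gives CD = 2D/(ρv²S).
CD = 2 × 140 / (0.914 × 21.9² × 13.6) = 0.047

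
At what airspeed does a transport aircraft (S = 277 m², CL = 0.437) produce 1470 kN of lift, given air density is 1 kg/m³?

v = 156 m/s

L = ½ρv²S·CL ⇒ v = √(2L/(ρ·S·CL))
v = √(2 × 1.47×10^6 / (1 × 277 × 0.437)) = √24290 = 156 m/s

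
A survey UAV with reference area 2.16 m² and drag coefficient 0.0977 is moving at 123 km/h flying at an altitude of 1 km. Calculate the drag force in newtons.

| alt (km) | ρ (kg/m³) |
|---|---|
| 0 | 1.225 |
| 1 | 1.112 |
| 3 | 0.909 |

At 1 km, from the table: ρ = 1.112 kg/m³.
Convert speed: v = 123 km/h ÷ 3.6 = 34.17 m/s.
Dynamic pressure q = ½ρv² = ½ × 1.112 × 34.17² = 649.1 Pa.
D = q·S·CD = 649.1 × 2.16 × 0.0977 = 137 N

D = 137 N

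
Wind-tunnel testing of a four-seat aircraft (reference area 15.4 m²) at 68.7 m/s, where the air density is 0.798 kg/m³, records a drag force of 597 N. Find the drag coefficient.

CD = 0.0206

From D = ½ρv²S·CD, rearranging gives CD = 2D/(ρv²S).
CD = 2 × 597 / (0.798 × 68.7² × 15.4) = 0.0206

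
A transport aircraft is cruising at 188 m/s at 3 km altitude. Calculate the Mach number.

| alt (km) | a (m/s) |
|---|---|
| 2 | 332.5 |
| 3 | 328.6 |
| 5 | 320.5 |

At 3 km, from the table: a = 328.6 m/s.
M = v/a = 188 / 328.6 = 0.572

M = 0.572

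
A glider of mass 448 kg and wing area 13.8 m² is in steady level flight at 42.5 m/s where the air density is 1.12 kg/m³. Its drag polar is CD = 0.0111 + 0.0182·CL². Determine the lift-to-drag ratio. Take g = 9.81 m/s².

L/D = 24.4

In steady level flight, lift balances weight: W = mg = 448 × 9.81 = 4394.9 N.
q = ½ρv² = ½ × 1.12 × 42.5² = 1012 Pa.
Required CL = L/(qS) = 4394.9/(1012·13.8) = 0.3148.
CD = 0.0111 + 0.0182 × 0.3148² = 0.0129.
L/D = CL/CD = 0.3148 / 0.0129 = 24.4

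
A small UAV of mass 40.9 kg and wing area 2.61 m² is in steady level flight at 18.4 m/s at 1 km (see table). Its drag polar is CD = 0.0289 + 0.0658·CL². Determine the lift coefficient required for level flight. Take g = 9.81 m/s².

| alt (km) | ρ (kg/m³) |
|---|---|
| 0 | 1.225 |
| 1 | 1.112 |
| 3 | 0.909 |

CL = 0.817

At 1 km, from the table: ρ = 1.112 kg/m³.
In steady level flight, lift balances weight: W = mg = 40.9 × 9.81 = 401.23 N.
Dynamic pressure q = 0.5 × 1.112 × 18.4² = 188.2 Pa.
Required CL = L/(qS) = 401.23/(188.2·2.61) = 0.8167.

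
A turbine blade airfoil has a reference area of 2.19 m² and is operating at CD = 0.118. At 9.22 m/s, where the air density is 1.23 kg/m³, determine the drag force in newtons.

D = 13.5 N

Dynamic pressure q = ½ρv² = ½ × 1.23 × 9.22² = 52.28 Pa.
D = q·S·CD = 52.28 × 2.19 × 0.118 = 13.5 N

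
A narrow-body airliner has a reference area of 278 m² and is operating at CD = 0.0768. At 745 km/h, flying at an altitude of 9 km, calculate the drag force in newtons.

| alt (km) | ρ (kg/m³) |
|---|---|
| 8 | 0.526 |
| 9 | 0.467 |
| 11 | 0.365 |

D = 2.14×10^5 N

At 9 km, from the table: ρ = 0.467 kg/m³.
Convert speed: v = 745 km/h ÷ 3.6 = 206.9 m/s.
D = ½ρv²S·CD = ½ × 0.467 × 206.9² × 278 × 0.0768 = 2.14×10^5 N ≈ 214 kN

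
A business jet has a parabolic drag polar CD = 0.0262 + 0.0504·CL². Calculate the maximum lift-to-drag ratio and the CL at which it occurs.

For CD = CD0 + K·CL², (L/D)max occurs at CL* = √(CD0/K) and equals 1/(2√(K·CD0)).
(L/D)max = 1/(2√(0.0504 × 0.0262)) = 1/(2 × 0.03634) = 13.8
CL* = √(0.0262/0.0504) = 0.721

(L/D)max = 13.8, at CL = 0.721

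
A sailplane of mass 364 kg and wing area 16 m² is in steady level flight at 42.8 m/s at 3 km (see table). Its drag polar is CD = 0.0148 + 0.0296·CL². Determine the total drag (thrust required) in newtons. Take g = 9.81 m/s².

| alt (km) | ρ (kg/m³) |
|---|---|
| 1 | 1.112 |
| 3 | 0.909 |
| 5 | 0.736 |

At 3 km, from the table: ρ = 0.909 kg/m³.
Weight W = mg = 364 × 9.81 = 3570.8 N; in level flight L = W.
q = ½ρv² = ½ × 0.909 × 42.8² = 832.6 Pa.
CL = W/(q·S) = 3570.8 / (832.6 × 16) = 0.2681.
CD = 0.0148 + 0.0296 × 0.2681² = 0.01693.
D = q·S·CD = 832.6 × 16 × 0.01693 = 225.5 N

D = 225 N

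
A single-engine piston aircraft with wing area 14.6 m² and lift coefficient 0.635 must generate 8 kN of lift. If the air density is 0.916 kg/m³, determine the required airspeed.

L = ½ρv²S·CL ⇒ v = √(2L/(ρ·S·CL))
v = √(2 × 8000 / (0.916 × 14.6 × 0.635)) = √1884 = 43.4 m/s

v = 43.4 m/s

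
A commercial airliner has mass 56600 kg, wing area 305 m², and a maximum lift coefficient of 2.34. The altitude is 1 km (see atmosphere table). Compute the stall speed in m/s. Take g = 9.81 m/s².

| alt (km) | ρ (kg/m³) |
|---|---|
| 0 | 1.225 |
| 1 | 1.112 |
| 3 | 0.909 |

At 1 km, from the table: ρ = 1.112 kg/m³.
Weight W = mg = 56600 × 9.81 = 5.552×10^5 N.
From L = ½ρV²S·CL,max = W: V_stall = √(2W/(ρSCL,max)) = √(2·5.552×10^5/(1.112·305·2.34))
V_stall = √1399 = 37.4 m/s

V_stall = 37.4 m/s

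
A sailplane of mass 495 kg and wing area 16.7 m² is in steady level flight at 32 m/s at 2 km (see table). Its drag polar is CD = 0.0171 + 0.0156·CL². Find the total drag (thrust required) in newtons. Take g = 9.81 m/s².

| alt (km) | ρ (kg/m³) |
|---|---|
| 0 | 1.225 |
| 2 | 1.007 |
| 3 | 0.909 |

At 2 km, from the table: ρ = 1.007 kg/m³.
Level flight ⇒ L = W = m·g = 495 × 9.81 = 4855.9 N.
q = ½ρv² = ½ × 1.007 × 32² = 515.6 Pa.
Required CL = L/(qS) = 4855.9/(515.6·16.7) = 0.564.
CD = 0.0171 + 0.0156 × 0.564² = 0.02206.
D = q·S·CD = 515.6 × 16.7 × 0.02206 = 190 N

D = 190 N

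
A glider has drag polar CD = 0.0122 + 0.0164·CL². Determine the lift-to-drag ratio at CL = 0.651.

CD = 0.0122 + 0.0164 × 0.651² = 0.01915
L/D = CL/CD = 0.651 / 0.01915 = 34

L/D = 34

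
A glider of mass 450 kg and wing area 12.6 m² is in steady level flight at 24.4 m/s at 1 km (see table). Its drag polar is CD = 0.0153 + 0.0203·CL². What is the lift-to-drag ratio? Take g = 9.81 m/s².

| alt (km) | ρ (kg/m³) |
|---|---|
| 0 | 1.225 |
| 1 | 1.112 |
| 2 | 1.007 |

L/D = 27.8

At 1 km, from the table: ρ = 1.112 kg/m³.
Level flight ⇒ L = W = m·g = 450 × 9.81 = 4414.5 N.
Dynamic pressure q = 0.5 × 1.112 × 24.4² = 331 Pa.
Required CL = L/(qS) = 4414.5/(331·12.6) = 1.058.
CD = 0.0153 + 0.0203 × 1.058² = 0.03804.
L/D = CL/CD = 1.058 / 0.03804 = 27.8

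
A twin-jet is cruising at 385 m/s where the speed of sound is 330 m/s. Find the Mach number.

M = v/a = 385 / 330 = 1.17

M = 1.17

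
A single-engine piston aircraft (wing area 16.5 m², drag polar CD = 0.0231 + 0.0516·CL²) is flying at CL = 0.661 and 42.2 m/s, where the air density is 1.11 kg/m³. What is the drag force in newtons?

CD = 0.0231 + 0.0516 × 0.661² = 0.04565
D = ½ρv²S·CD = ½ × 1.11 × 42.2² × 16.5 × 0.04565 = 744 N

D = 744 N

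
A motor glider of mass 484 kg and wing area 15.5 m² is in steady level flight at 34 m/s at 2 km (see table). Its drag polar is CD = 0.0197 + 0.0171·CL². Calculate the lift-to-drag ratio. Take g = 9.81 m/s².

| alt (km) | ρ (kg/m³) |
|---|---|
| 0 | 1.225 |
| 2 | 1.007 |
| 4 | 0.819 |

L/D = 21.5

At 2 km, from the table: ρ = 1.007 kg/m³.
In steady level flight, lift balances weight: W = mg = 484 × 9.81 = 4748 N.
q = ½ρv² = ½ × 1.007 × 34² = 582 Pa.
Required CL = L/(qS) = 4748/(582·15.5) = 0.5263.
CD = 0.0197 + 0.0171 × 0.5263² = 0.02444.
L/D = CL/CD = 0.5263 / 0.02444 = 21.5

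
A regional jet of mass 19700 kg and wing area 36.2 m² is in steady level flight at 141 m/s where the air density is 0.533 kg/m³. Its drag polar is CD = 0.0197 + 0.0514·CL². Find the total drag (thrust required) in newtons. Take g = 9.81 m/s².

D = 13800 N

In steady level flight, lift balances weight: W = mg = 19700 × 9.81 = 1.9326×10^5 N.
q = ½ρv² = ½ × 0.533 × 141² = 5298 Pa.
Required CL = L/(qS) = 1.9326×10^5/(5298·36.2) = 1.008.
CD = 0.0197 + 0.0514 × 1.008² = 0.07188.
D = q·S·CD = 5298 × 36.2 × 0.07188 = 13790 N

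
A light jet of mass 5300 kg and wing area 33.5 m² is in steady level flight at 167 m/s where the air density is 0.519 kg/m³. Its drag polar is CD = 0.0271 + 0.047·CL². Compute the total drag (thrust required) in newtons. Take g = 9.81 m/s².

D = 7090 N

Level flight ⇒ L = W = m·g = 5300 × 9.81 = 51993 N.
Dynamic pressure q = 0.5 × 0.519 × 167² = 7237 Pa.
CL = W/(q·S) = 51993 / (7237 × 33.5) = 0.2145.
CD = 0.0271 + 0.047 × 0.2145² = 0.02926.
D = q·S·CD = 7237 × 33.5 × 0.02926 = 7094 N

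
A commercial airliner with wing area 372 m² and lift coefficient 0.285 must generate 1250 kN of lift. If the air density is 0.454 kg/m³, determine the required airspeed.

L = ½ρv²S·CL ⇒ v = √(2L/(ρ·S·CL))
v = √(2 × 1.25×10^6 / (0.454 × 372 × 0.285)) = √51940 = 228 m/s

v = 228 m/s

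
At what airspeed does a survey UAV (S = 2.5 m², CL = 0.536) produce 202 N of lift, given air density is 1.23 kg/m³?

v = 15.7 m/s

L = ½ρv²S·CL ⇒ v = √(2L/(ρ·S·CL))
v = √(2 × 202 / (1.23 × 2.5 × 0.536)) = √245.1 = 15.7 m/s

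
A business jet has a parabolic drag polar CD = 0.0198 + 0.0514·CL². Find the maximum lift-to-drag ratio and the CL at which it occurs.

For CD = CD0 + K·CL², (L/D)max occurs at CL* = √(CD0/K) and equals 1/(2√(K·CD0)).
(L/D)max = 1/(2√(0.0514 × 0.0198)) = 1/(2 × 0.0319) = 15.7
CL* = √(0.0198/0.0514) = 0.621

(L/D)max = 15.7, at CL = 0.621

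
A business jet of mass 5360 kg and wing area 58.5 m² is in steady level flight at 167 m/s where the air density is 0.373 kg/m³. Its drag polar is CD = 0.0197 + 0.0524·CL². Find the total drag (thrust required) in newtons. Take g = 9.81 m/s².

Level flight ⇒ L = W = m·g = 5360 × 9.81 = 52582 N.
q = ½ρv² = ½ × 0.373 × 167² = 5201 Pa.
CL = W/(q·S) = 52582 / (5201 × 58.5) = 0.1728.
CD = 0.0197 + 0.0524 × 0.1728² = 0.02126.
D = q·S·CD = 5201 × 58.5 × 0.02126 = 6470 N

D = 6470 N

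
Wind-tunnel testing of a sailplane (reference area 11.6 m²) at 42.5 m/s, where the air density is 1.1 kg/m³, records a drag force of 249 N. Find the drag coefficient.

From D = ½ρv²S·CD, rearranging gives CD = 2D/(ρv²S).
CD = 2 × 249 / (1.1 × 42.5² × 11.6) = 0.0216

CD = 0.0216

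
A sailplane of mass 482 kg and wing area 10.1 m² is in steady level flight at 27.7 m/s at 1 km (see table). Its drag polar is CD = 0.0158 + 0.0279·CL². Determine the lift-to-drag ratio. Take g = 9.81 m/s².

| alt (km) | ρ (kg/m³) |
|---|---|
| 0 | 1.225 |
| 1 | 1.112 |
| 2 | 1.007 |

L/D = 22.2

At 1 km, from the table: ρ = 1.112 kg/m³.
In steady level flight, lift balances weight: W = mg = 482 × 9.81 = 4728.4 N.
Dynamic pressure q = 0.5 × 1.112 × 27.7² = 426.6 Pa.
CL = 2W/(ρv²S) = 2×4728.4/(1.112×27.7²×10.1) = 1.097.
CD = 0.0158 + 0.0279 × 1.097² = 0.0494.
L/D = CL/CD = 1.097 / 0.0494 = 22.2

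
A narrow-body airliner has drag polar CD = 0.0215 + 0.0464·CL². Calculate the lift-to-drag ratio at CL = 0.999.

L/D = 14.7

CD = 0.0215 + 0.0464 × 0.999² = 0.06781
L/D = CL/CD = 0.999 / 0.06781 = 14.7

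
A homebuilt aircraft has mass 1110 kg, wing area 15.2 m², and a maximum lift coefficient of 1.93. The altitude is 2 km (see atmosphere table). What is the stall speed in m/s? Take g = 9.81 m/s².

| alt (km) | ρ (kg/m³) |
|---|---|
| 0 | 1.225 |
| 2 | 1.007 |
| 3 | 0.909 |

At 2 km, from the table: ρ = 1.007 kg/m³.
Stall occurs when L = W at CL,max. W = mg = 1110 × 9.81 = 10890 N.
V_stall = √(2W/(ρ·S·CL,max)) = √(2 × 10890 / (1.007 × 15.2 × 1.93))
V_stall = √737.2 = 27.2 m/s

V_stall = 27.2 m/s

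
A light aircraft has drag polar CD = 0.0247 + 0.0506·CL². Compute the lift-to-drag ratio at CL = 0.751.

L/D = 14.1

CD = 0.0247 + 0.0506 × 0.751² = 0.05324
L/D = CL/CD = 0.751 / 0.05324 = 14.1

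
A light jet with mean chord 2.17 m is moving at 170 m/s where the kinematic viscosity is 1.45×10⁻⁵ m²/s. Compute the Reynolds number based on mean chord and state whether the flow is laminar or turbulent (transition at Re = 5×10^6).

Re = v·c/ν = 170 × 2.17 / (1.45×10⁻⁵) = 2.54×10^7
Since 2.54×10^7 > 5×10^6, the flow is turbulent.

Re = 2.54×10^7 (turbulent)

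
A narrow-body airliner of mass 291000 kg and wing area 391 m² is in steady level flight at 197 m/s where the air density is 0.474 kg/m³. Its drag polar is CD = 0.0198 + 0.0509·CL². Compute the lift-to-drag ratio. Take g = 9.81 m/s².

L/D = 15.3

In steady level flight, lift balances weight: W = mg = 291000 × 9.81 = 2.8547×10^6 N.
q = ½ρv² = ½ × 0.474 × 197² = 9198 Pa.
CL = 2W/(ρv²S) = 2×2.8547×10^6/(0.474×197²×391) = 0.7938.
CD = 0.0198 + 0.0509 × 0.7938² = 0.05187.
L/D = CL/CD = 0.7938 / 0.05187 = 15.3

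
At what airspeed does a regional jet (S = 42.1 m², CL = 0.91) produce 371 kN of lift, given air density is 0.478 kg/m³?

L = ½ρv²S·CL ⇒ v = √(2L/(ρ·S·CL))
v = √(2 × 3.71×10^5 / (0.478 × 42.1 × 0.91)) = √40520 = 201 m/s

v = 201 m/s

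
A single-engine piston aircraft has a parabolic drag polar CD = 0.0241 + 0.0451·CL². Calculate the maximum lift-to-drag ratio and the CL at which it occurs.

For CD = CD0 + K·CL², (L/D)max occurs at CL* = √(CD0/K) and equals 1/(2√(K·CD0)).
(L/D)max = 1/(2√(0.0451 × 0.0241)) = 1/(2 × 0.03297) = 15.2
CL* = √(0.0241/0.0451) = 0.731

(L/D)max = 15.2, at CL = 0.731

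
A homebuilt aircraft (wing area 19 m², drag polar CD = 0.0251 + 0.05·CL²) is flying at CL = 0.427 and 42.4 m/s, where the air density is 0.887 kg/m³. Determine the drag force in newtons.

CD = 0.0251 + 0.05 × 0.427² = 0.03422
D = ½ρv²S·CD = ½ × 0.887 × 42.4² × 19 × 0.03422 = 518 N

D = 518 N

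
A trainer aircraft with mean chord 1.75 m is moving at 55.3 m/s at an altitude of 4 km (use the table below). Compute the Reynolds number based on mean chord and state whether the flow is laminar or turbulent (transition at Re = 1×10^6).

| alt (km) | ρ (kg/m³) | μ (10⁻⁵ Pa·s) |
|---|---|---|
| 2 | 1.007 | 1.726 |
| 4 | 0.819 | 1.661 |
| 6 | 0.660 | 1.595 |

At 4 km, from the table: ρ = 0.819 kg/m³, μ = 1.661×10⁻⁵ Pa·s.
Re = ρ·v·c/μ = 0.819 × 55.3 × 1.75 / (1.661×10⁻⁵) = 4.77×10^6
Since 4.77×10^6 > 1×10^6, the flow is turbulent.

Re = 4.77×10^6 (turbulent)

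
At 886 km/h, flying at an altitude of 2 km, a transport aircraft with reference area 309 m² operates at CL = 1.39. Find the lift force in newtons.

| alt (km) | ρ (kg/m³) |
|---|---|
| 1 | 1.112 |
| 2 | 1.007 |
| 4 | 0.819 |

L = 1.31×10^7 N

At 2 km, from the table: ρ = 1.007 kg/m³.
Convert speed: v = 886 km/h ÷ 3.6 = 246.1 m/s.
L = ½ρv²S·CL = ½ × 1.007 × 246.1² × 309 × 1.39 = 1.31×10^7 N ≈ 13100 kN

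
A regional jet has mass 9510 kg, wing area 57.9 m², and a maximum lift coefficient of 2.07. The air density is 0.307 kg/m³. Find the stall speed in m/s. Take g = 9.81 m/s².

Stall occurs when L = W at CL,max. W = mg = 9510 × 9.81 = 93290 N.
V_stall = √(2W/(ρ·S·CL,max)) = √(2 × 93290 / (0.307 × 57.9 × 2.07))
V_stall = √5071 = 71.2 m/s

V_stall = 71.2 m/s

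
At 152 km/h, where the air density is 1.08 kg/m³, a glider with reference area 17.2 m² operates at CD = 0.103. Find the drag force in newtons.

Convert speed: v = 152 km/h ÷ 3.6 = 42.22 m/s.
D = ½ρv²S·CD = ½ × 1.08 × 42.22² × 17.2 × 0.103 = 1710 N

D = 1710 N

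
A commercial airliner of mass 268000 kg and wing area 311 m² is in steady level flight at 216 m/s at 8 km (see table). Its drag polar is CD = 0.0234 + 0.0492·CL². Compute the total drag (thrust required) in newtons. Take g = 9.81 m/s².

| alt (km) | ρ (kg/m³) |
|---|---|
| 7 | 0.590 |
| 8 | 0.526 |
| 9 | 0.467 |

D = 1.78×10^5 N

At 8 km, from the table: ρ = 0.526 kg/m³.
In steady level flight, lift balances weight: W = mg = 268000 × 9.81 = 2.6291×10^6 N.
q = ½ρv² = ½ × 0.526 × 216² = 12270 Pa.
Required CL = L/(qS) = 2.6291×10^6/(12270·311) = 0.6889.
CD = 0.0234 + 0.0492 × 0.6889² = 0.04675.
D = q·S·CD = 12270 × 311 × 0.04675 = 1.784×10^5 N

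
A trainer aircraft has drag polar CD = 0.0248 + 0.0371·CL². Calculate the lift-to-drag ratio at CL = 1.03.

L/D = 16.1

CD = 0.0248 + 0.0371 × 1.03² = 0.06416
L/D = CL/CD = 1.03 / 0.06416 = 16.1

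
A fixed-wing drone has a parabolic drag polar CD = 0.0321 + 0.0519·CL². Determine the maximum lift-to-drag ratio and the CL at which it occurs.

For CD = CD0 + K·CL², (L/D)max occurs at CL* = √(CD0/K) and equals 1/(2√(K·CD0)).
(L/D)max = 1/(2√(0.0519 × 0.0321)) = 1/(2 × 0.04082) = 12.2
CL* = √(0.0321/0.0519) = 0.786

(L/D)max = 12.2, at CL = 0.786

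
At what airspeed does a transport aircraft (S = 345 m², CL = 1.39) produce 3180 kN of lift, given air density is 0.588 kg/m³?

L = ½ρv²S·CL ⇒ v = √(2L/(ρ·S·CL))
v = √(2 × 3.18×10^6 / (0.588 × 345 × 1.39)) = √22560 = 150 m/s

v = 150 m/s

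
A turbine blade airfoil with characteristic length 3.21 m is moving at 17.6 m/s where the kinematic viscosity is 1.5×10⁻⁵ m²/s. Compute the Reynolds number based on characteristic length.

Re = v·c/ν = 17.6 × 3.21 / (1.5×10⁻⁵) = 3.77×10^6

Re = 3.77×10^6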